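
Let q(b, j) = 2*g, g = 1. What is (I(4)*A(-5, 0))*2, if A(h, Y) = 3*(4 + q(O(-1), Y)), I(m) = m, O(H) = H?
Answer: 144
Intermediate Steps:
q(b, j) = 2 (q(b, j) = 2*1 = 2)
A(h, Y) = 18 (A(h, Y) = 3*(4 + 2) = 3*6 = 18)
(I(4)*A(-5, 0))*2 = (4*18)*2 = 72*2 = 144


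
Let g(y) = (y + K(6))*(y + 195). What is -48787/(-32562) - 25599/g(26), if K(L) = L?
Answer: -244266487/115139232 ≈ -2.1215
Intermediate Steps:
g(y) = (6 + y)*(195 + y) (g(y) = (y + 6)*(y + 195) = (6 + y)*(195 + y))
-48787/(-32562) - 25599/g(26) = -48787/(-32562) - 25599/(1170 + 26² + 201*26) = -48787*(-1/32562) - 25599/(1170 + 676 + 5226) = 48787/32562 - 25599/7072 = -244266487/115139232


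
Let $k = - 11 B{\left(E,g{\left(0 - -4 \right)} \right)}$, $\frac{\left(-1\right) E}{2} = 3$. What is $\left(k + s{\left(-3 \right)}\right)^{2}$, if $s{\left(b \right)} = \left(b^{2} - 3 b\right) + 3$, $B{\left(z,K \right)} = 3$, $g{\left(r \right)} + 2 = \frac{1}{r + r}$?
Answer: $144$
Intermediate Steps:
$E = -6$ ($E = \left(-2\right) 3 = -6$)
$g{\left(r \right)} = -2 + \frac{1}{2 r}$ ($g{\left(r \right)} = -2 + \frac{1}{r + r} = -2 + \frac{1}{2 r}$)
$s{\left(b \right)} = 3 + b^{2} - 3 b$
$k = -33$ ($k = \left(-11\right) 3 = -33$)
$\left(k + s{\left(-3 \right)}\right)^{2} = \left(-33 + \left(3 + \left(-3\right)^{2} - -9\right)\right)^{2} = \left(-33 + \left(3 + 9 + 9\right)\right)^{2} = \left(-33 + 21\right)^{2} = \left(-12\right)^{2} = 144$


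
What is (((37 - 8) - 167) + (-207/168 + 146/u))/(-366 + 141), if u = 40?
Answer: 37963/63000 ≈ 0.60259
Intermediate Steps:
(((37 - 8) - 167) + (-207/168 + 146/u))/(-366 + 141) = (((37 - 8) - 167) + (-207/168 + 146/40))/(-366 + 141) = ((29 - 167) + (-207*1/168 + 146*(1/40)))/(-225) = (-138 + (-69/56 + 73/20))*(-1/225) = (-138 + 677/280)*(-1/225) = -37963/280*(-1/225) = 37963/63000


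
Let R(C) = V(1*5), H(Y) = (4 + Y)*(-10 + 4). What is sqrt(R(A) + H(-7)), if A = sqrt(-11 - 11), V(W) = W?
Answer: sqrt(23) ≈ 4.7958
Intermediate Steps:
A = I*sqrt(22) (A = sqrt(-22) = I*sqrt(22) ≈ 4.6904*I)
H(Y) = -24 - 6*Y (H(Y) = (4 + Y)*(-6) = -24 - 6*Y)
R(C) = 5 (R(C) = 1*5 = 5)
sqrt(R(A) + H(-7)) = sqrt(5 + (-24 - 6*(-7))) = sqrt(5 + (-24 + 42)) = sqrt(5 + 18) = sqrt(23)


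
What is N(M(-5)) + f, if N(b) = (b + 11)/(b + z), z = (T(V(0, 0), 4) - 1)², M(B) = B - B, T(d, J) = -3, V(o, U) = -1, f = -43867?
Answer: -701861/16 ≈ -43866.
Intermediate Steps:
M(B) = 0
z = 16 (z = (-3 - 1)² = (-4)² = 16)
N(b) = (11 + b)/(16 + b) (N(b) = (b + 11)/(b + 16) = (11 + b)/(16 + b))
N(M(-5)) + f = (11 + 0)/(16 + 0) - 43867 = 11/16 - 43867 = -701861/16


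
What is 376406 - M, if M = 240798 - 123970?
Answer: 259578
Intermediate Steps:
M = 116828
376406 - M = 376406 - 1*116828 = 376406 - 116828 = 259578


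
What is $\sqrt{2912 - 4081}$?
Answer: $i \sqrt{1169} \approx 34.191 i$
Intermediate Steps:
$\sqrt{2912 - 4081} = \sqrt{-1169} = i \sqrt{1169}$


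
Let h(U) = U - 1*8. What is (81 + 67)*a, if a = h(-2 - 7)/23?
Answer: -2516/23 ≈ -109.39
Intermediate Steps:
h(U) = -8 + U (h(U) = U - 8 = -8 + U)
a = -17/23 (a = (-8 + (-2 - 7))/23 = (-8 - 9)*(1/23) = -17*1/23 = -17/23 ≈ -0.73913)
(81 + 67)*a = (81 + 67)*(-17/23) = 148*(-17/23) = -2516/23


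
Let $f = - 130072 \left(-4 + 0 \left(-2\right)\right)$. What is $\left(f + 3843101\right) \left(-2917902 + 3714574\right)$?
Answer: $3476189841408$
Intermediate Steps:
$f = 520288$ ($f = - 130072 \left(-4 + 0\right) = \left(-130072\right) \left(-4\right) = 520288$)
$\left(f + 3843101\right) \left(-2917902 + 3714574\right) = \left(520288 + 3843101\right) \left(-2917902 + 3714574\right) = 4363389 \cdot 796672 = 3476189841408$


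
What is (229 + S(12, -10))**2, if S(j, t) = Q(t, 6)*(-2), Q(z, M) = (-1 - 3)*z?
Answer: 22201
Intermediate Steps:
Q(z, M) = -4*z
S(j, t) = 8*t (S(j, t) = -4*t*(-2) = 8*t)
(229 + S(12, -10))**2 = (229 + 8*(-10))**2 = (229 - 80)**2 = 149**2 = 22201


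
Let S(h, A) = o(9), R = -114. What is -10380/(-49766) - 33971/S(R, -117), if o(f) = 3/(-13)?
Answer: 10988920679/74649 ≈ 1.4721e+5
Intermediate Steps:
o(f) = -3/13 (o(f) = 3*(-1/13) = -3/13)
S(h, A) = -3/13
-10380/(-49766) - 33971/S(R, -117) = -10380/(-49766) - 33971/(-3/13) = -10380*(-1/49766) - 33971*(-13/3) = 5190/24883 + 441623/3 = 10988920679/74649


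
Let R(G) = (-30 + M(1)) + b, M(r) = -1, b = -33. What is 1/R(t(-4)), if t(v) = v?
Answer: -1/64 ≈ -0.015625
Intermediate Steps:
R(G) = -64 (R(G) = (-30 - 1) - 33 = -31 - 33 = -64)
1/R(t(-4)) = 1/(-64) = -1/64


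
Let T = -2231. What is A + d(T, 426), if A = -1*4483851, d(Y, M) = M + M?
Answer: -4482999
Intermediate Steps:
d(Y, M) = 2*M
A = -4483851
A + d(T, 426) = -4483851 + 2*426 = -4483851 + 852 = -4482999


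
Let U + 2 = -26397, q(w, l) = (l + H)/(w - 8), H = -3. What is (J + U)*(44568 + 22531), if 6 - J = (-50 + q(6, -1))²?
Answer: -1925540003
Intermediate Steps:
q(w, l) = (-3 + l)/(-8 + w) (q(w, l) = (l - 3)/(w - 8) = (-3 + l)/(-8 + w))
U = -26399 (U = -2 - 26397 = -26399)
J = -2298 (J = 6 - (-50 + (-3 - 1)/(-8 + 6))² = 6 - (-50 - 4/(-2))² = 6 - (-50 - ½*(-4))² = 6 - (-50 + 2)² = 6 - 1*(-48)² = 6 - 1*2304 = 6 - 2304 = -2298)
(J + U)*(44568 + 22531) = (-2298 - 26399)*(44568 + 22531) = -28697*67099 = -1925540003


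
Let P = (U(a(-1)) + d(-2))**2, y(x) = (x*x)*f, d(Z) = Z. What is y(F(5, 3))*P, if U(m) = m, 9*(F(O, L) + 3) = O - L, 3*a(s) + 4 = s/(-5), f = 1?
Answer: 60025/729 ≈ 82.339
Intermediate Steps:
a(s) = -4/3 - s/15 (a(s) = -4/3 + (s/(-5))/3 = -4/3 + (s*(-1/5))/3 = -4/3 + (-s/5)/3 = -4/3 - s/15)
F(O, L) = -3 - L/9 + O/9 (F(O, L) = -3 + (O - L)/9 = -3 + (-L/9 + O/9) = -3 - L/9 + O/9)
y(x) = x**2 (y(x) = (x*x)*1 = x**2*1 = x**2)
P = 2401/225 (P = ((-4/3 - 1/15*(-1)) - 2)**2 = ((-4/3 + 1/15) - 2)**2 = (-19/15 - 2)**2 = (-49/15)**2 = 2401/225 ≈ 10.671)
y(F(5, 3))*P = (-3 - 1/9*3 + (1/9)*5)**2*(2401/225) = (-3 - 1/3 + 5/9)**2*(2401/225) = (-25/9)**2*(2401/225) = (625/81)*(2401/225) = 60025/729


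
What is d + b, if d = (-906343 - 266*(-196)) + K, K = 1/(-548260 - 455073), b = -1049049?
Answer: -1909599552249/1003333 ≈ -1.9033e+6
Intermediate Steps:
K = -1/1003333 (K = 1/(-1003333) = -1/1003333 ≈ -9.9668e-7)
d = -857054071932/1003333 (d = (-906343 - 266*(-196)) - 1/1003333 = (-906343 + 52136) - 1/1003333 = -854207 - 1/1003333 = -857054071932/1003333 ≈ -8.5421e+5)
d + b = -857054071932/1003333 - 1049049 = -1909599552249/1003333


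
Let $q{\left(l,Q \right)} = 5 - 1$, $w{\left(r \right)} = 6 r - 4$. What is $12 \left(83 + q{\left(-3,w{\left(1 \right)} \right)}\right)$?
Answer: $1044$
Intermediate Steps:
$w{\left(r \right)} = -4 + 6 r$
$q{\left(l,Q \right)} = 4$
$12 \left(83 + q{\left(-3,w{\left(1 \right)} \right)}\right) = 12 \left(83 + 4\right) = 12 \cdot 87 = 1044$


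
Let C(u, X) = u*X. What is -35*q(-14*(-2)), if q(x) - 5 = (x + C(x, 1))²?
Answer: -109935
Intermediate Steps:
C(u, X) = X*u
q(x) = 5 + 4*x² (q(x) = 5 + (x + 1*x)² = 5 + (x + x)² = 5 + (2*x)² = 5 + 4*x²)
-35*q(-14*(-2)) = -35*(5 + 4*(-14*(-2))²) = -35*(5 + 4*28²) = -35*(5 + 4*784) = -35*(5 + 3136) = -35*3141 = -109935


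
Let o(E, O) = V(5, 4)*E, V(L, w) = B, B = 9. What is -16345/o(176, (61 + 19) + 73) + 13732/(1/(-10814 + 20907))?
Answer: 219537752039/1584 ≈ 1.3860e+8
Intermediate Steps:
V(L, w) = 9
o(E, O) = 9*E
-16345/o(176, (61 + 19) + 73) + 13732/(1/(-10814 + 20907)) = -16345/(9*176) + 13732/(1/(-10814 + 20907)) = -16345/1584 + 13732/(1/10093) = -16345*1/1584 + 13732/(1/10093) = -16345/1584 + 13732*10093 = -16345/1584 + 138597076 = 219537752039/1584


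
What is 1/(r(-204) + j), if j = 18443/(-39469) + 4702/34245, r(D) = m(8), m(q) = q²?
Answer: 1351615905/86057420623 ≈ 0.015706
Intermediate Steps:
r(D) = 64 (r(D) = 8² = 64)
j = -445997297/1351615905 (j = 18443*(-1/39469) + 4702*(1/34245) = -18443/39469 + 4702/34245 = -445997297/1351615905 ≈ -0.32997)
1/(r(-204) + j) = 1/(64 - 445997297/1351615905) = 1/(86057420623/1351615905) = 1351615905/86057420623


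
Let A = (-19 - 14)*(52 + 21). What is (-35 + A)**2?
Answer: 5973136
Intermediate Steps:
A = -2409 (A = -33*73 = -2409)
(-35 + A)**2 = (-35 - 2409)**2 = (-2444)**2 = 5973136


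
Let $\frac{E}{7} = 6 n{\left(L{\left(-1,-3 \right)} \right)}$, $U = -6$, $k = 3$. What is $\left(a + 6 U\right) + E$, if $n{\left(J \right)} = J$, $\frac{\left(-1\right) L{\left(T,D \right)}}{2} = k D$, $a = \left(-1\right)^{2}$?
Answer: $721$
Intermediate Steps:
$a = 1$
$L{\left(T,D \right)} = - 6 D$ ($L{\left(T,D \right)} = - 2 \cdot 3 D = - 6 D$)
$E = 756$ ($E = 7 \cdot 6 \left(\left(-6\right) \left(-3\right)\right) = 7 \cdot 6 \cdot 18 = 7 \cdot 108 = 756$)
$\left(a + 6 U\right) + E = \left(1 + 6 \left(-6\right)\right) + 756 = \left(1 - 36\right) + 756 = -35 + 756 = 721$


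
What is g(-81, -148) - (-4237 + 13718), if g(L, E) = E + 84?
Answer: -9545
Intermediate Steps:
g(L, E) = 84 + E
g(-81, -148) - (-4237 + 13718) = (84 - 148) - (-4237 + 13718) = -64 - 1*9481 = -64 - 9481 = -9545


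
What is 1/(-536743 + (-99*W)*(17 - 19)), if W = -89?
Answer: -1/554365 ≈ -1.8039e-6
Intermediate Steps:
1/(-536743 + (-99*W)*(17 - 19)) = 1/(-536743 + (-99*(-89))*(17 - 19)) = 1/(-536743 + 8811*(-2)) = 1/(-536743 - 17622) = 1/(-554365) = -1/554365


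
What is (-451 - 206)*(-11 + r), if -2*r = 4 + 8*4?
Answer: 19053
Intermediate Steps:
r = -18 (r = -(4 + 8*4)/2 = -(4 + 32)/2 = -½*36 = -18)
(-451 - 206)*(-11 + r) = (-451 - 206)*(-11 - 18) = -657*(-29) = 19053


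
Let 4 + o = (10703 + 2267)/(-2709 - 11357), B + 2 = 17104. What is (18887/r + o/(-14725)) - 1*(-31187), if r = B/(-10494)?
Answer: 1020866748373051/52091145275 ≈ 19598.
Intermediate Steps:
B = 17102 (B = -2 + 17104 = 17102)
o = -34617/7033 (o = -4 + (10703 + 2267)/(-2709 - 11357) = -4 + 12970/(-14066) = -4 + 12970*(-1/14066) = -4 - 6485/7033 = -34617/7033 ≈ -4.9221)
r = -8551/5247 (r = 17102/(-10494) = 17102*(-1/10494) = -8551/5247 ≈ -1.6297)
(18887/r + o/(-14725)) - 1*(-31187) = (18887/(-8551/5247) - 34617/7033/(-14725)) - 1*(-31187) = (18887*(-5247/8551) - 34617/7033*(-1/14725)) + 31187 = (-5829417/503 + 34617/103560925) + 31187 = -603699799318374/52091145275 + 31187 = 1020866748373051/52091145275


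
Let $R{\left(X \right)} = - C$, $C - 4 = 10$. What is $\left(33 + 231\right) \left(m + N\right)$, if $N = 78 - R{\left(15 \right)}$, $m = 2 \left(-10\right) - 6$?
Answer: $17424$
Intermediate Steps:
$C = 14$ ($C = 4 + 10 = 14$)
$R{\left(X \right)} = -14$ ($R{\left(X \right)} = \left(-1\right) 14 = -14$)
$m = -26$ ($m = -20 - 6 = -26$)
$N = 92$ ($N = 78 - -14 = 78 + 14 = 92$)
$\left(33 + 231\right) \left(m + N\right) = \left(33 + 231\right) \left(-26 + 92\right) = 264 \cdot 66 = 17424$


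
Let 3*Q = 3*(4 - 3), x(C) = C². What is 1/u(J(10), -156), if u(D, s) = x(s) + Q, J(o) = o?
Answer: 1/24337 ≈ 4.1090e-5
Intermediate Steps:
Q = 1 (Q = (3*(4 - 3))/3 = (3*1)/3 = (⅓)*3 = 1)
u(D, s) = 1 + s² (u(D, s) = s² + 1 = 1 + s²)
1/u(J(10), -156) = 1/(1 + (-156)²) = 1/(1 + 24336) = 1/24337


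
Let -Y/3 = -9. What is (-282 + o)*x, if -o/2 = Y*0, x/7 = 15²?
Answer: -444150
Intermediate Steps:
Y = 27 (Y = -3*(-9) = 27)
x = 1575 (x = 7*15² = 7*225 = 1575)
o = 0 (o = -54*0 = -2*0 = 0)
(-282 + o)*x = (-282 + 0)*1575 = -282*1575 = -444150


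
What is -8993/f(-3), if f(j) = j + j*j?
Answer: -8993/6 ≈ -1498.8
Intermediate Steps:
f(j) = j + j²
-8993/f(-3) = -8993*(-1/(3*(1 - 3))) = -8993/((-3*(-2))) = -8993/6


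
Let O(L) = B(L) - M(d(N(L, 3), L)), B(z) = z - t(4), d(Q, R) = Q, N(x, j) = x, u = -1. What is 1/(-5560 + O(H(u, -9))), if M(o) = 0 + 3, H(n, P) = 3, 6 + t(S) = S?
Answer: -1/5558 ≈ -0.00017992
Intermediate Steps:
t(S) = -6 + S
B(z) = 2 + z (B(z) = z - (-6 + 4) = z - 1*(-2) = z + 2 = 2 + z)
M(o) = 3
O(L) = -1 + L (O(L) = (2 + L) - 1*3 = (2 + L) - 3 = -1 + L)
1/(-5560 + O(H(u, -9))) = 1/(-5560 + (-1 + 3)) = 1/(-5560 + 2) = 1/(-5558) = -1/5558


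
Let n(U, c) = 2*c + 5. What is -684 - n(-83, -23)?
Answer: -643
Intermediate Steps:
n(U, c) = 5 + 2*c
-684 - n(-83, -23) = -684 - (5 + 2*(-23)) = -684 - (5 - 46) = -684 - 1*(-41) = -684 + 41 = -643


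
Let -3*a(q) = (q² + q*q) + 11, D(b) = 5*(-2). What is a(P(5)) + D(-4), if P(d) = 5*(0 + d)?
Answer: -1291/3 ≈ -430.33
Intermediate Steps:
D(b) = -10
P(d) = 5*d
a(q) = -11/3 - 2*q²/3 (a(q) = -((q² + q*q) + 11)/3 = -((q² + q²) + 11)/3 = -(2*q² + 11)/3 = -(11 + 2*q²)/3 = -11/3 - 2*q²/3)
a(P(5)) + D(-4) = (-11/3 - 2*(5*5)²/3) - 10 = (-11/3 - ⅔*25²) - 10 = (-11/3 - ⅔*625) - 10 = (-11/3 - 1250/3) - 10 = -1261/3 - 10 = -1291/3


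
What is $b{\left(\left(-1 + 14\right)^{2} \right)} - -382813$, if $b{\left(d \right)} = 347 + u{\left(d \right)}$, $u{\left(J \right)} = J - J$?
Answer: $383160$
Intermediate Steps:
$u{\left(J \right)} = 0$
$b{\left(d \right)} = 347$ ($b{\left(d \right)} = 347 + 0 = 347$)
$b{\left(\left(-1 + 14\right)^{2} \right)} - -382813 = 347 - -382813 = 347 + 382813 = 383160$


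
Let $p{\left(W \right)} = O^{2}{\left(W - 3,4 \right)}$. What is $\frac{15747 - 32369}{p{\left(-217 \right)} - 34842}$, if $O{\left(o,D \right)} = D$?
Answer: $\frac{8311}{17413} \approx 0.47729$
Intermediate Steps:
$p{\left(W \right)} = 16$ ($p{\left(W \right)} = 4^{2} = 16$)
$\frac{15747 - 32369}{p{\left(-217 \right)} - 34842} = \frac{15747 - 32369}{16 - 34842} = - \frac{16622}{-34826} = \left(-16622\right) \left(- \frac{1}{34826}\right) = \frac{8311}{17413}$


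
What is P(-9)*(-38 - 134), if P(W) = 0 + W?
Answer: 1548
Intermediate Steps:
P(W) = W
P(-9)*(-38 - 134) = -9*(-38 - 134) = -9*(-172) = 1548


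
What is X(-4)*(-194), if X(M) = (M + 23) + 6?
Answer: -4850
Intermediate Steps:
X(M) = 29 + M (X(M) = (23 + M) + 6 = 29 + M)
X(-4)*(-194) = (29 - 4)*(-194) = 25*(-194) = -4850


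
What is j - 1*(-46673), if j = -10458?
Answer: 36215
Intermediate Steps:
j - 1*(-46673) = -10458 - 1*(-46673) = -10458 + 46673 = 36215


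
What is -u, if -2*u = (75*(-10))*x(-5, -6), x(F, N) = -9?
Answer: 3375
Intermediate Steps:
u = -3375 (u = -75*(-10)*(-9)/2 = -(-375)*(-9) = -½*6750 = -3375)
-u = -1*(-3375) = 3375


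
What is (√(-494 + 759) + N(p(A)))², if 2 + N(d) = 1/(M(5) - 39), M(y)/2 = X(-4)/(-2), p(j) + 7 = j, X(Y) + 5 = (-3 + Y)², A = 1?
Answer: 1853474/6889 - 334*√265/83 ≈ 203.54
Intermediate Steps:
X(Y) = -5 + (-3 + Y)²
p(j) = -7 + j
M(y) = -44 (M(y) = 2*((-5 + (-3 - 4)²)/(-2)) = 2*((-5 + (-7)²)*(-½)) = 2*((-5 + 49)*(-½)) = 2*(44*(-½)) = 2*(-22) = -44)
N(d) = -167/83 (N(d) = -2 + 1/(-44 - 39) = -2 + 1/(-83) = -2 - 1/83 = -167/83)
(√(-494 + 759) + N(p(A)))² = (√(-494 + 759) - 167/83)² = (√265 - 167/83)² = (-167/83 + √265)²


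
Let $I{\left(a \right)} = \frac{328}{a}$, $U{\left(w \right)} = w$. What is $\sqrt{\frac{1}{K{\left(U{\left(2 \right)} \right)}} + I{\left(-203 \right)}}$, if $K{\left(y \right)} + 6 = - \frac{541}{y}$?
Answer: $\frac{i \sqrt{8499610}}{2291} \approx 1.2725 i$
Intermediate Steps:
$K{\left(y \right)} = -6 - \frac{541}{y}$
$\sqrt{\frac{1}{K{\left(U{\left(2 \right)} \right)}} + I{\left(-203 \right)}} = \sqrt{\frac{1}{-6 - \frac{541}{2}} + \frac{328}{-203}} = \sqrt{\frac{1}{-6 - \frac{541}{2}} + 328 \left(- \frac{1}{203}\right)} = \sqrt{\frac{1}{-6 - \frac{541}{2}} - \frac{328}{203}} = \sqrt{\frac{1}{- \frac{553}{2}} - \frac{328}{203}} = \sqrt{- \frac{2}{553} - \frac{328}{203}} = \sqrt{- \frac{3710}{2291}} = \frac{i \sqrt{8499610}}{2291}$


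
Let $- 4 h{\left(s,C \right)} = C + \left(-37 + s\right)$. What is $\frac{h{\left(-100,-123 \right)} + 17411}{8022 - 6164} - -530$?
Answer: $\frac{501108}{929} \approx 539.41$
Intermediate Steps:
$h{\left(s,C \right)} = \frac{37}{4} - \frac{C}{4} - \frac{s}{4}$ ($h{\left(s,C \right)} = - \frac{C + \left(-37 + s\right)}{4} = - \frac{-37 + C + s}{4} = \frac{37}{4} - \frac{C}{4} - \frac{s}{4}$)
$\frac{h{\left(-100,-123 \right)} + 17411}{8022 - 6164} - -530 = \frac{\left(\frac{37}{4} - - \frac{123}{4} - -25\right) + 17411}{8022 - 6164} - -530 = \frac{\left(\frac{37}{4} + \frac{123}{4} + 25\right) + 17411}{1858} + 530 = \left(65 + 17411\right) \frac{1}{1858} + 530 = 17476 \cdot \frac{1}{1858} + 530 = \frac{8738}{929} + 530 = \frac{501108}{929}$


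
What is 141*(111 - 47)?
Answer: 9024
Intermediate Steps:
141*(111 - 47) = 141*64 = 9024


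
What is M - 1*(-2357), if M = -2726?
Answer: -369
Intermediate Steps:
M - 1*(-2357) = -2726 - 1*(-2357) = -2726 + 2357 = -369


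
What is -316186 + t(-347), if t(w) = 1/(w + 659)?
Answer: -98650031/312 ≈ -3.1619e+5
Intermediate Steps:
t(w) = 1/(659 + w)
-316186 + t(-347) = -316186 + 1/(659 - 347) = -316186 + 1/312 = -98650031/312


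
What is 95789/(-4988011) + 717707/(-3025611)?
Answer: -3869750662856/15091780949721 ≈ -0.25641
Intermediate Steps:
95789/(-4988011) + 717707/(-3025611) = 95789*(-1/4988011) + 717707*(-1/3025611) = -95789/4988011 - 717707/3025611 = -3869750662856/15091780949721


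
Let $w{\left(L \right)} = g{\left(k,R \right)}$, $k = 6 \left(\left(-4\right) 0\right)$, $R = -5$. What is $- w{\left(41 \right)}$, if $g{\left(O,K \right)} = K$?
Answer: $5$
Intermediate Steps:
$k = 0$ ($k = 6 \cdot 0 = 0$)
$w{\left(L \right)} = -5$
$- w{\left(41 \right)} = \left(-1\right) \left(-5\right) = 5$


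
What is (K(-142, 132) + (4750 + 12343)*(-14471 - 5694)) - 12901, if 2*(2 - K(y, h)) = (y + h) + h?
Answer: -344693305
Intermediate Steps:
K(y, h) = 2 - h - y/2 (K(y, h) = 2 - ((y + h) + h)/2 = 2 - ((h + y) + h)/2 = 2 - (y + 2*h)/2 = 2 + (-h - y/2) = 2 - h - y/2)
(K(-142, 132) + (4750 + 12343)*(-14471 - 5694)) - 12901 = ((2 - 1*132 - ½*(-142)) + (4750 + 12343)*(-14471 - 5694)) - 12901 = ((2 - 132 + 71) + 17093*(-20165)) - 12901 = (-59 - 344680345) - 12901 = -344680404 - 12901 = -344693305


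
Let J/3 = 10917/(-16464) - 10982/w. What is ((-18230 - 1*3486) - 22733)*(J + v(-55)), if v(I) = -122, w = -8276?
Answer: 60568667429905/11354672 ≈ 5.3342e+6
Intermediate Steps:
J = 22614639/11354672 (J = 3*(10917/(-16464) - 10982/(-8276)) = 3*(10917*(-1/16464) - 10982*(-1/8276)) = 3*(-3639/5488 + 5491/4138) = 3*(7538213/11354672) = 22614639/11354672 ≈ 1.9917)
((-18230 - 1*3486) - 22733)*(J + v(-55)) = ((-18230 - 1*3486) - 22733)*(22614639/11354672 - 122) = ((-18230 - 3486) - 22733)*(-1362655345/11354672) = (-21716 - 22733)*(-1362655345/11354672) = -44449*(-1362655345/11354672) = 60568667429905/11354672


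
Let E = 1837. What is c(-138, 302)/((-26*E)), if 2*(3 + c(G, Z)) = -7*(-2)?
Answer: -2/23881 ≈ -8.3749e-5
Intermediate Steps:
c(G, Z) = 4 (c(G, Z) = -3 + (-7*(-2))/2 = -3 + (½)*14 = -3 + 7 = 4)
c(-138, 302)/((-26*E)) = 4/((-26*1837)) = 4/(-47762) = 4*(-1/47762) = -2/23881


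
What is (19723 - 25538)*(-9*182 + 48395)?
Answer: -271891955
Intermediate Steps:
(19723 - 25538)*(-9*182 + 48395) = -5815*(-1638 + 48395) = -5815*46757 = -271891955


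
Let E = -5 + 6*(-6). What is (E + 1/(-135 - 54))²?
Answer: 60062500/35721 ≈ 1681.4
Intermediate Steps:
E = -41 (E = -5 - 36 = -41)
(E + 1/(-135 - 54))² = (-41 + 1/(-135 - 54))² = (-41 + 1/(-189))² = (-41 - 1/189)² = (-7750/189)² = 60062500/35721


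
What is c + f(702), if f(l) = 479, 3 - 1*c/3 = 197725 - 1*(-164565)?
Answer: -1086382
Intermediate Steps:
c = -1086861 (c = 9 - 3*(197725 - 1*(-164565)) = 9 - 3*(197725 + 164565) = 9 - 3*362290 = 9 - 1086870 = -1086861)
c + f(702) = -1086861 + 479 = -1086382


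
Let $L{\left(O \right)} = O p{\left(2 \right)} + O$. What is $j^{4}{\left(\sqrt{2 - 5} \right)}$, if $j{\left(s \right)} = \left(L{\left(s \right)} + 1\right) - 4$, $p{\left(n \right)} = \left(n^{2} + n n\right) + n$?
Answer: $112248 + 46728 i \sqrt{3} \approx 1.1225 \cdot 10^{5} + 80935.0 i$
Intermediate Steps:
$p{\left(n \right)} = n + 2 n^{2}$ ($p{\left(n \right)} = \left(n^{2} + n^{2}\right) + n = 2 n^{2} + n = n + 2 n^{2}$)
$L{\left(O \right)} = 11 O$ ($L{\left(O \right)} = O 2 \left(1 + 2 \cdot 2\right) + O = O 2 \left(1 + 4\right) + O = O 2 \cdot 5 + O = O 10 + O = 10 O + O = 11 O$)
$j{\left(s \right)} = -3 + 11 s$ ($j{\left(s \right)} = \left(11 s + 1\right) - 4 = \left(1 + 11 s\right) - 4 = -3 + 11 s$)
$j^{4}{\left(\sqrt{2 - 5} \right)} = \left(-3 + 11 \sqrt{2 - 5}\right)^{4} = \left(-3 + 11 \sqrt{-3}\right)^{4} = \left(-3 + 11 i \sqrt{3}\right)^{4}$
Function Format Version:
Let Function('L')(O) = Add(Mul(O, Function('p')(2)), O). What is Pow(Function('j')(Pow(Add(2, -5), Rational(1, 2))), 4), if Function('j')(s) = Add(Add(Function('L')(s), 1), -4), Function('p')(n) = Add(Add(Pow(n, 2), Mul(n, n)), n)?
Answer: Add(112248, Mul(46728, I, Pow(3, Rational(1, 2)))) ≈ Add(1.1225e+5, Mul(80935., I))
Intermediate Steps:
Function('p')(n) = Add(n, Mul(2, Pow(n, 2))) (Function('p')(n) = Add(Add(Pow(n, 2), Pow(n, 2)), n) = Add(Mul(2, Pow(n, 2)), n) = Add(n, Mul(2, Pow(n, 2))))
Function('L')(O) = Mul(11, O) (Function('L')(O) = Add(Mul(O, Mul(2, Add(1, Mul(2, 2)))), O) = Add(Mul(O, Mul(2, Add(1, 4))), O) = Add(Mul(O, Mul(2, 5)), O) = Add(Mul(O, 10), O) = Add(Mul(10, O), O) = Mul(11, O))
Function('j')(s) = Add(-3, Mul(11, s)) (Function('j')(s) = Add(Add(Mul(11, s), 1), -4) = Add(Add(1, Mul(11, s)), -4) = Add(-3, Mul(11, s)))
Pow(Function('j')(Pow(Add(2, -5), Rational(1, 2))), 4) = Pow(Add(-3, Mul(11, Pow(Add(2, -5), Rational(1, 2)))), 4) = Pow(Add(-3, Mul(11, Pow(-3, Rational(1, 2)))), 4) = Pow(Add(-3, Mul(11, Mul(I, Pow(3, Rational(1, 2))))), 4) = Pow(Add(-3, Mul(11, I, Pow(3, Rational(1, 2)))), 4)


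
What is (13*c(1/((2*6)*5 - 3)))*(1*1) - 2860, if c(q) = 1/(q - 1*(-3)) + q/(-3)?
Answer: -83993845/29412 ≈ -2855.8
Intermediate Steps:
c(q) = 1/(3 + q) - q/3 (c(q) = 1/(q + 3) + q*(-1/3) = 1/(3 + q) - q/3)
(13*c(1/((2*6)*5 - 3)))*(1*1) - 2860 = (13*((1 - 1/((2*6)*5 - 3) - 1/(3*((2*6)*5 - 3)**2))/(3 + 1/((2*6)*5 - 3))))*(1*1) - 2860 = (13*((1 - 1/(12*5 - 3) - 1/(3*(12*5 - 3)**2))/(3 + 1/(12*5 - 3))))*1 - 2860 = (13*((1 - 1/(60 - 3) - 1/(3*(60 - 3)**2))/(3 + 1/(60 - 3))))*1 - 2860 = (13*((1 - 1/57 - (1/57)**2/3)/(3 + 1/57)))*1 - 2860 = (13*((1 - 1*1/57 - (1/57)**2/3)/(3 + 1/57)))*1 - 2860 = (13*((1 - 1/57 - 1/3*1/3249)/(172/57)))*1 - 2860 = (13*(57*(1 - 1/57 - 1/9747)/172))*1 - 2860 = (13*((57/172)*(9575/9747)))*1 - 2860 = (13*(9575/29412))*1 - 2860 = (124475/29412)*1 - 2860 = 124475/29412 - 2860 = -83993845/29412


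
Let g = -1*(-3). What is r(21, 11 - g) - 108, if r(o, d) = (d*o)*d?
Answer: 1236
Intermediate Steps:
g = 3
r(o, d) = o*d**2
r(21, 11 - g) - 108 = 21*(11 - 1*3)**2 - 108 = 21*(11 - 3)**2 - 108 = 21*8**2 - 108 = 21*64 - 108 = 1344 - 108 = 1236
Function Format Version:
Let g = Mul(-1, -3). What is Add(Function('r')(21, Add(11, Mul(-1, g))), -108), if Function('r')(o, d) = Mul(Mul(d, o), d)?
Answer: 1236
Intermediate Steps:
g = 3
Function('r')(o, d) = Mul(o, Pow(d, 2))
Add(Function('r')(21, Add(11, Mul(-1, g))), -108) = Add(Mul(21, Pow(Add(11, Mul(-1, 3)), 2)), -108) = Add(Mul(21, Pow(Add(11, -3), 2)), -108) = Add(Mul(21, Pow(8, 2)), -108) = Add(Mul(21, 64), -108) = Add(1344, -108) = 1236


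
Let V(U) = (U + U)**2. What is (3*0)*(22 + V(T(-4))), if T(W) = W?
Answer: 0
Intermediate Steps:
V(U) = 4*U**2 (V(U) = (2*U)**2 = 4*U**2)
(3*0)*(22 + V(T(-4))) = (3*0)*(22 + 4*(-4)**2) = 0*(22 + 4*16) = 0*(22 + 64) = 0*86 = 0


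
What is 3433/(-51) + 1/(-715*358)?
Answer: -878745061/13054470 ≈ -67.314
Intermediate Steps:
3433/(-51) + 1/(-715*358) = 3433*(-1/51) - 1/715*1/358 = -3433/51 - 1/255970 = -878745061/13054470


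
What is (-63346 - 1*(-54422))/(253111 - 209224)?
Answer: -8924/43887 ≈ -0.20334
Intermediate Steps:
(-63346 - 1*(-54422))/(253111 - 209224) = (-63346 + 54422)/43887 = -8924*1/43887 = -8924/43887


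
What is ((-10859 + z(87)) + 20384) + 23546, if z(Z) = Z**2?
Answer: 40640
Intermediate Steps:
((-10859 + z(87)) + 20384) + 23546 = ((-10859 + 87**2) + 20384) + 23546 = ((-10859 + 7569) + 20384) + 23546 = (-3290 + 20384) + 23546 = 17094 + 23546 = 40640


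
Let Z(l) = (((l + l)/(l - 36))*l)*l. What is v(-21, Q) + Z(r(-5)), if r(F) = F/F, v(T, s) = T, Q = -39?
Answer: -737/35 ≈ -21.057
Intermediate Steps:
r(F) = 1
Z(l) = 2*l**3/(-36 + l) (Z(l) = (((2*l)/(-36 + l))*l)*l = ((2*l/(-36 + l))*l)*l = (2*l**2/(-36 + l))*l = 2*l**3/(-36 + l))
v(-21, Q) + Z(r(-5)) = -21 + 2*1**3/(-36 + 1) = -21 + 2*1/(-35) = -21 + 2*1*(-1/35) = -21 - 2/35 = -737/35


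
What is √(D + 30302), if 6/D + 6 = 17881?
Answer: 8*√6051226610/3575 ≈ 174.07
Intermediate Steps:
D = 6/17875 (D = 6/(-6 + 17881) = 6/17875 ≈ 0.00033566)
√(D + 30302) = √(6/17875 + 30302) = √(541648256/17875) = 8*√6051226610/3575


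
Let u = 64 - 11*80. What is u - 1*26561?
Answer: -27377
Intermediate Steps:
u = -816 (u = 64 - 880 = -816)
u - 1*26561 = -816 - 1*26561 = -816 - 26561 = -27377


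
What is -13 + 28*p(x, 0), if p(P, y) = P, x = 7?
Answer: 183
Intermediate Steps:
-13 + 28*p(x, 0) = -13 + 28*7 = -13 + 196 = 183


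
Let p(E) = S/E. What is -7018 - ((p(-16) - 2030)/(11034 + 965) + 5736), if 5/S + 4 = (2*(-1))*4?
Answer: -29382377477/2303808 ≈ -12754.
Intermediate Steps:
S = -5/12 (S = 5/(-4 + (2*(-1))*4) = 5/(-4 - 2*4) = 5/(-4 - 8) = 5/(-12) = 5*(-1/12) = -5/12 ≈ -0.41667)
p(E) = -5/(12*E)
-7018 - ((p(-16) - 2030)/(11034 + 965) + 5736) = -7018 - ((-5/12/(-16) - 2030)/(11034 + 965) + 5736) = -7018 - ((-5/12*(-1/16) - 2030)/11999 + 5736) = -7018 - ((5/192 - 2030)*(1/11999) + 5736) = -7018 - (-389755/192*1/11999 + 5736) = -7018 - (-389755/2303808 + 5736) = -7018 - 1*13214252933/2303808 = -7018 - 13214252933/2303808 = -29382377477/2303808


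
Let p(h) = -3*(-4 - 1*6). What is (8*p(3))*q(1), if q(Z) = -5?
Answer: -1200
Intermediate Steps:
p(h) = 30 (p(h) = -3*(-4 - 6) = -3*(-10) = 30)
(8*p(3))*q(1) = (8*30)*(-5) = 240*(-5) = -1200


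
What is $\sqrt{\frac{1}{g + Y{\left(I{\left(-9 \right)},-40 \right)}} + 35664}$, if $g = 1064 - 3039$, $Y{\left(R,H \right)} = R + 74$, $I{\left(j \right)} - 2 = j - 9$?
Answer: $\frac{7 \sqrt{297191019}}{639} \approx 188.85$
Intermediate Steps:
$I{\left(j \right)} = -7 + j$ ($I{\left(j \right)} = 2 + \left(j - 9\right) = 2 + \left(-9 + j\right) = -7 + j$)
$Y{\left(R,H \right)} = 74 + R$
$g = -1975$ ($g = 1064 - 3039 = -1975$)
$\sqrt{\frac{1}{g + Y{\left(I{\left(-9 \right)},-40 \right)}} + 35664} = \sqrt{\frac{1}{-1975 + \left(74 - 16\right)} + 35664} = \sqrt{\frac{1}{-1975 + 58} + 35664} = \sqrt{\frac{1}{-1917} + 35664} = \sqrt{- \frac{1}{1917} + 35664} = \sqrt{\frac{68367887}{1917}} = \frac{7 \sqrt{297191019}}{639}$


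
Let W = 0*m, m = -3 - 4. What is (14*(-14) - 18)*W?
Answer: 0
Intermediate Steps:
m = -7
W = 0 (W = 0*(-7) = 0)
(14*(-14) - 18)*W = (14*(-14) - 18)*0 = (-196 - 18)*0 = -214*0 = 0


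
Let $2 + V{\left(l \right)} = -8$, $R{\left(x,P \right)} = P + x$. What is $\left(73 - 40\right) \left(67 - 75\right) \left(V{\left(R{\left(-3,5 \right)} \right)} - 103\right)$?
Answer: $29832$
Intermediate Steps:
$V{\left(l \right)} = -10$ ($V{\left(l \right)} = -2 - 8 = -10$)
$\left(73 - 40\right) \left(67 - 75\right) \left(V{\left(R{\left(-3,5 \right)} \right)} - 103\right) = \left(73 - 40\right) \left(67 - 75\right) \left(-10 - 103\right) = 33 \left(-8\right) \left(-113\right) = \left(-264\right) \left(-113\right) = 29832$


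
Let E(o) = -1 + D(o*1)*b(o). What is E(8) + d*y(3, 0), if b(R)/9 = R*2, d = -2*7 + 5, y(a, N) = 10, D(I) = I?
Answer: 1061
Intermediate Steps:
d = -9 (d = -14 + 5 = -9)
b(R) = 18*R (b(R) = 9*(R*2) = 9*(2*R) = 18*R)
E(o) = -1 + 18*o**2 (E(o) = -1 + (o*1)*(18*o) = -1 + o*(18*o) = -1 + 18*o**2)
E(8) + d*y(3, 0) = (-1 + 18*8**2) - 9*10 = (-1 + 18*64) - 90 = (-1 + 1152) - 90 = 1151 - 90 = 1061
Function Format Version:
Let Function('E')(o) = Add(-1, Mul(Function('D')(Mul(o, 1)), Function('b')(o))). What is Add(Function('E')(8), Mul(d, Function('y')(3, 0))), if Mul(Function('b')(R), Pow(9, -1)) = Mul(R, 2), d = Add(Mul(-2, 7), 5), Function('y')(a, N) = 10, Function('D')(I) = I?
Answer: 1061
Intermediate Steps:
d = -9 (d = Add(-14, 5) = -9)
Function('b')(R) = Mul(18, R) (Function('b')(R) = Mul(9, Mul(R, 2)) = Mul(9, Mul(2, R)) = Mul(18, R))
Function('E')(o) = Add(-1, Mul(18, Pow(o, 2))) (Function('E')(o) = Add(-1, Mul(Mul(o, 1), Mul(18, o))) = Add(-1, Mul(o, Mul(18, o))) = Add(-1, Mul(18, Pow(o, 2))))
Add(Function('E')(8), Mul(d, Function('y')(3, 0))) = Add(Add(-1, Mul(18, Pow(8, 2))), Mul(-9, 10)) = Add(Add(-1, Mul(18, 64)), -90) = Add(Add(-1, 1152), -90) = Add(1151, -90) = 1061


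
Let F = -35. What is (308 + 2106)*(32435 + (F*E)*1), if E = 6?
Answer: 77791150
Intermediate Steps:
(308 + 2106)*(32435 + (F*E)*1) = (308 + 2106)*(32435 - 35*6*1) = 2414*(32435 - 210*1) = 2414*(32435 - 210) = 2414*32225 = 77791150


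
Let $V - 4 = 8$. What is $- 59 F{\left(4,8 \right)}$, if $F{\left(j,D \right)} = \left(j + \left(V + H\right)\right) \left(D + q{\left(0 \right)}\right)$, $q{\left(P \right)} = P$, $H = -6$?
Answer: $-4720$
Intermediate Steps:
$V = 12$ ($V = 4 + 8 = 12$)
$F{\left(j,D \right)} = D \left(6 + j\right)$ ($F{\left(j,D \right)} = \left(j + \left(12 - 6\right)\right) \left(D + 0\right) = \left(j + 6\right) D = \left(6 + j\right) D = D \left(6 + j\right)$)
$- 59 F{\left(4,8 \right)} = - 59 \cdot 8 \left(6 + 4\right) = - 59 \cdot 8 \cdot 10 = \left(-59\right) 80 = -4720$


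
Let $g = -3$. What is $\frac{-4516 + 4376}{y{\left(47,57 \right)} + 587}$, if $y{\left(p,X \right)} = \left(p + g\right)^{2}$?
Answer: $- \frac{140}{2523} \approx -0.055489$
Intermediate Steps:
$y{\left(p,X \right)} = \left(-3 + p\right)^{2}$ ($y{\left(p,X \right)} = \left(p - 3\right)^{2} = \left(-3 + p\right)^{2}$)
$\frac{-4516 + 4376}{y{\left(47,57 \right)} + 587} = \frac{-4516 + 4376}{\left(-3 + 47\right)^{2} + 587} = - \frac{140}{44^{2} + 587} = - \frac{140}{1936 + 587} = - \frac{140}{2523}$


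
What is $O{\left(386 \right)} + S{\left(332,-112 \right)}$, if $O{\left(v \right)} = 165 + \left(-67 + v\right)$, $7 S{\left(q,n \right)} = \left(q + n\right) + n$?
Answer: $\frac{3496}{7} \approx 499.43$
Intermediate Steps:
$S{\left(q,n \right)} = \frac{q}{7} + \frac{2 n}{7}$ ($S{\left(q,n \right)} = \frac{\left(q + n\right) + n}{7} = \frac{\left(n + q\right) + n}{7} = \frac{q + 2 n}{7} = \frac{q}{7} + \frac{2 n}{7}$)
$O{\left(v \right)} = 98 + v$
$O{\left(386 \right)} + S{\left(332,-112 \right)} = \left(98 + 386\right) + \left(\frac{1}{7} \cdot 332 + \frac{2}{7} \left(-112\right)\right) = 484 + \left(\frac{332}{7} - 32\right) = 484 + \frac{108}{7} = \frac{3496}{7}$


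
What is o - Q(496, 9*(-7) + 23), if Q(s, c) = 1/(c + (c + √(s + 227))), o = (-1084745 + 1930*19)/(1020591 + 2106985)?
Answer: -5699715695/17755248952 + √723/5677 ≈ -0.31628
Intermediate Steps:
o = -1048075/3127576 (o = (-1084745 + 36670)/3127576 = -1048075*1/3127576 = -1048075/3127576 ≈ -0.33511)
Q(s, c) = 1/(√(227 + s) + 2*c) (Q(s, c) = 1/(c + (c + √(227 + s))) = 1/(√(227 + s) + 2*c))
o - Q(496, 9*(-7) + 23) = -1048075/3127576 - 1/(√(227 + 496) + 2*(9*(-7) + 23)) = -1048075/3127576 - 1/(√723 + 2*(-63 + 23)) = -1048075/3127576 - 1/(√723 + 2*(-40)) = -1048075/3127576 - 1/(√723 - 80) = -1048075/3127576 - 1/(-80 + √723)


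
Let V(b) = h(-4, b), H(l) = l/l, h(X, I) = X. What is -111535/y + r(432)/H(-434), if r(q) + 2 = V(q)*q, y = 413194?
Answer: -714937155/413194 ≈ -1730.3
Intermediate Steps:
H(l) = 1
V(b) = -4
r(q) = -2 - 4*q
-111535/y + r(432)/H(-434) = -111535/413194 + (-2 - 4*432)/1 = -111535*1/413194 + (-2 - 1728)*1 = -111535/413194 - 1730*1 = -111535/413194 - 1730 = -714937155/413194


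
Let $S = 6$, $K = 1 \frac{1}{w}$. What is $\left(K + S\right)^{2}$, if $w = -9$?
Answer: $\frac{2809}{81} \approx 34.679$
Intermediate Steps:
$K = - \frac{1}{9}$ ($K = 1 \frac{1}{-9} = 1 \left(- \frac{1}{9}\right) = - \frac{1}{9} \approx -0.11111$)
$\left(K + S\right)^{2} = \left(- \frac{1}{9} + 6\right)^{2} = \left(\frac{53}{9}\right)^{2} = \frac{2809}{81}$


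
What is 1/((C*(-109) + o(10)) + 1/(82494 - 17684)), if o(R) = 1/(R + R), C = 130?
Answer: -129620/1836708917 ≈ -7.0572e-5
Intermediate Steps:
o(R) = 1/(2*R)
1/((C*(-109) + o(10)) + 1/(82494 - 17684)) = 1/((130*(-109) + (½)/10) + 1/(82494 - 17684)) = 1/((-14170 + (½)*(⅒)) + 1/64810) = 1/((-14170 + 1/20) + 1/64810) = 1/(-283399/20 + 1/64810) = 1/(-1836708917/129620) = -129620/1836708917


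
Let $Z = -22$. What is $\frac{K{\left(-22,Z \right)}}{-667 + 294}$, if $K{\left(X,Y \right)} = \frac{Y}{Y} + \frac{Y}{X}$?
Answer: $- \frac{2}{373} \approx -0.0053619$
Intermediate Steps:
$K{\left(X,Y \right)} = 1 + \frac{Y}{X}$
$\frac{K{\left(-22,Z \right)}}{-667 + 294} = \frac{\frac{1}{-22} \left(-22 - 22\right)}{-667 + 294} = \frac{\left(- \frac{1}{22}\right) \left(-44\right)}{-373} = 2 \left(- \frac{1}{373}\right) = - \frac{2}{373}$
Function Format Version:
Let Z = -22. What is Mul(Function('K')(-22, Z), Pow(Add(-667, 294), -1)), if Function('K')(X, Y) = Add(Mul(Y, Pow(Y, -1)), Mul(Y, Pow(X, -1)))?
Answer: Rational(-2, 373) ≈ -0.0053619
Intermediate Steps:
Function('K')(X, Y) = Add(1, Mul(Y, Pow(X, -1)))
Mul(Function('K')(-22, Z), Pow(Add(-667, 294), -1)) = Mul(Mul(Pow(-22, -1), Add(-22, -22)), Pow(Add(-667, 294), -1)) = Mul(Mul(Rational(-1, 22), -44), Pow(-373, -1)) = Mul(2, Rational(-1, 373)) = Rational(-2, 373)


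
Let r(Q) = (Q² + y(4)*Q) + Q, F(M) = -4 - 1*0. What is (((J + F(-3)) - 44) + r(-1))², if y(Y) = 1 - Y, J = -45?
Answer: 8100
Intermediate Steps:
F(M) = -4 (F(M) = -4 + 0 = -4)
r(Q) = Q² - 2*Q (r(Q) = (Q² + (1 - 1*4)*Q) + Q = (Q² + (1 - 4)*Q) + Q = (Q² - 3*Q) + Q = Q² - 2*Q)
(((J + F(-3)) - 44) + r(-1))² = (((-45 - 4) - 44) - (-2 - 1))² = ((-49 - 44) - 1*(-3))² = (-93 + 3)² = (-90)² = 8100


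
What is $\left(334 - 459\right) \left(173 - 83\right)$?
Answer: $-11250$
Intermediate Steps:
$\left(334 - 459\right) \left(173 - 83\right) = \left(-125\right) 90 = -11250$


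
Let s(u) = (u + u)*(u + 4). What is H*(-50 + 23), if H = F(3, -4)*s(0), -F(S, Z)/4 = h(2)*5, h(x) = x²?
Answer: 0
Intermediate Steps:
F(S, Z) = -80 (F(S, Z) = -4*2²*5 = -16*5 = -4*20 = -80)
s(u) = 2*u*(4 + u) (s(u) = (2*u)*(4 + u) = 2*u*(4 + u))
H = 0 (H = -160*0*(4 + 0) = -160*0*4 = -80*0 = 0)
H*(-50 + 23) = 0*(-50 + 23) = 0*(-27) = 0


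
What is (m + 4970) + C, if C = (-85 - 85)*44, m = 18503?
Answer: 15993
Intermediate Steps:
C = -7480 (C = -170*44 = -7480)
(m + 4970) + C = (18503 + 4970) - 7480 = 23473 - 7480 = 15993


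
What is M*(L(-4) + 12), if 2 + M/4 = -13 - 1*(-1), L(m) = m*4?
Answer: 224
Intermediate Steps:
L(m) = 4*m
M = -56 (M = -8 + 4*(-13 - 1*(-1)) = -8 + 4*(-13 + 1) = -8 + 4*(-12) = -8 - 48 = -56)
M*(L(-4) + 12) = -56*(4*(-4) + 12) = -56*(-16 + 12) = -56*(-4) = 224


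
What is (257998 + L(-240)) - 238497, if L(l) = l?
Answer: 19261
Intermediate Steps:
(257998 + L(-240)) - 238497 = (257998 - 240) - 238497 = 257758 - 238497 = 19261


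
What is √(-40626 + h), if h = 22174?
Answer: 2*I*√4613 ≈ 135.84*I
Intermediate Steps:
√(-40626 + h) = √(-40626 + 22174) = √(-18452) = 2*I*√4613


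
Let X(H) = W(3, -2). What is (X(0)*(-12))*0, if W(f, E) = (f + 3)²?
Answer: 0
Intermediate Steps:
W(f, E) = (3 + f)²
X(H) = 36 (X(H) = (3 + 3)² = 6² = 36)
(X(0)*(-12))*0 = (36*(-12))*0 = -432*0 = 0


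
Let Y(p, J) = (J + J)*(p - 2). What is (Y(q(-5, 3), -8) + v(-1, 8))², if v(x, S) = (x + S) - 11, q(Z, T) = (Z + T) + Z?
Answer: 19600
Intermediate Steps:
q(Z, T) = T + 2*Z (q(Z, T) = (T + Z) + Z = T + 2*Z)
Y(p, J) = 2*J*(-2 + p) (Y(p, J) = (2*J)*(-2 + p) = 2*J*(-2 + p))
v(x, S) = -11 + S + x (v(x, S) = (S + x) - 11 = -11 + S + x)
(Y(q(-5, 3), -8) + v(-1, 8))² = (2*(-8)*(-2 + (3 + 2*(-5))) + (-11 + 8 - 1))² = (2*(-8)*(-2 + (3 - 10)) - 4)² = (2*(-8)*(-2 - 7) - 4)² = (2*(-8)*(-9) - 4)² = (144 - 4)² = 140² = 19600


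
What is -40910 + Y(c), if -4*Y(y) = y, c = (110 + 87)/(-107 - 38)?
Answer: -23727603/580 ≈ -40910.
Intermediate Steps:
c = -197/145 (c = 197/(-145) = 197*(-1/145) = -197/145 ≈ -1.3586)
Y(y) = -y/4
-40910 + Y(c) = -40910 - ¼*(-197/145) = -40910 + 197/580 = -23727603/580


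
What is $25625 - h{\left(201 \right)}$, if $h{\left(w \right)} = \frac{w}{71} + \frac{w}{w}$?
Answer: $\frac{1819103}{71} \approx 25621.0$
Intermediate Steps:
$h{\left(w \right)} = 1 + \frac{w}{71}$ ($h{\left(w \right)} = w \frac{1}{71} + 1 = \frac{w}{71} + 1 = 1 + \frac{w}{71}$)
$25625 - h{\left(201 \right)} = 25625 - \left(1 + \frac{1}{71} \cdot 201\right) = 25625 - \left(1 + \frac{201}{71}\right) = 25625 - \frac{272}{71} = \frac{1819103}{71}$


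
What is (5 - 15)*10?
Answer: -100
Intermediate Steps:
(5 - 15)*10 = -10*10 = -100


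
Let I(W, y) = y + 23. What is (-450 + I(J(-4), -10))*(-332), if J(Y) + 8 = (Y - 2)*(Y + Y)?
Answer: 145084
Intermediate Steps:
J(Y) = -8 + 2*Y*(-2 + Y) (J(Y) = -8 + (Y - 2)*(Y + Y) = -8 + (-2 + Y)*(2*Y) = -8 + 2*Y*(-2 + Y))
I(W, y) = 23 + y
(-450 + I(J(-4), -10))*(-332) = (-450 + (23 - 10))*(-332) = (-450 + 13)*(-332) = -437*(-332) = 145084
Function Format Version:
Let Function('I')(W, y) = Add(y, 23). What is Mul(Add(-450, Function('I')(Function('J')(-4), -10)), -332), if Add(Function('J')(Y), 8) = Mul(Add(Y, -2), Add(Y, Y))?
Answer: 145084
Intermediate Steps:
Function('J')(Y) = Add(-8, Mul(2, Y, Add(-2, Y))) (Function('J')(Y) = Add(-8, Mul(Add(Y, -2), Add(Y, Y))) = Add(-8, Mul(Add(-2, Y), Mul(2, Y))) = Add(-8, Mul(2, Y, Add(-2, Y))))
Function('I')(W, y) = Add(23, y)
Mul(Add(-450, Function('I')(Function('J')(-4), -10)), -332) = Mul(Add(-450, Add(23, -10)), -332) = Mul(Add(-450, 13), -332) = Mul(-437, -332) = 145084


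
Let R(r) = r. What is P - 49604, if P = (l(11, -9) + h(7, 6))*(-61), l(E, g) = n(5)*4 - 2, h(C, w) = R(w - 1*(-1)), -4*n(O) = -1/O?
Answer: -249606/5 ≈ -49921.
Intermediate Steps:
n(O) = 1/(4*O) (n(O) = -(-1)/(4*O) = 1/(4*O))
h(C, w) = 1 + w (h(C, w) = w - 1*(-1) = w + 1 = 1 + w)
l(E, g) = -9/5 (l(E, g) = ((¼)/5)*4 - 2 = ((¼)*(⅕))*4 - 2 = (1/20)*4 - 2 = ⅕ - 2 = -9/5)
P = -1586/5 (P = (-9/5 + (1 + 6))*(-61) = (-9/5 + 7)*(-61) = (26/5)*(-61) = -1586/5 ≈ -317.20)
P - 49604 = -1586/5 - 49604 = -249606/5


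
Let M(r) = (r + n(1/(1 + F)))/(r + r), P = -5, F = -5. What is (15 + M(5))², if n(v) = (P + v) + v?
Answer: 89401/400 ≈ 223.50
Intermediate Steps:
n(v) = -5 + 2*v (n(v) = (-5 + v) + v = -5 + 2*v)
M(r) = (-11/2 + r)/(2*r) (M(r) = (r + (-5 + 2/(1 - 5)))/(r + r) = (r + (-5 + 2/(-4)))/((2*r)) = (r + (-5 + 2*(-¼)))*(1/(2*r)) = (r + (-5 - ½))*(1/(2*r)) = (r - 11/2)*(1/(2*r)) = (-11/2 + r)*(1/(2*r)) = (-11/2 + r)/(2*r))
(15 + M(5))² = (15 + (¼)*(-11 + 2*5)/5)² = (15 + (¼)*(⅕)*(-11 + 10))² = (15 + (¼)*(⅕)*(-1))² = (15 - 1/20)² = (299/20)² = 89401/400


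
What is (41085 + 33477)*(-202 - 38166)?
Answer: -2860794816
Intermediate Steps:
(41085 + 33477)*(-202 - 38166) = 74562*(-38368) = -2860794816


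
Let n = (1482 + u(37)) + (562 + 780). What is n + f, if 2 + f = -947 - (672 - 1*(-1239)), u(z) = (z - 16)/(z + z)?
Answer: -2643/74 ≈ -35.716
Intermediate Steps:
u(z) = (-16 + z)/(2*z) (u(z) = (-16 + z)/((2*z)) = (-16 + z)*(1/(2*z)) = (-16 + z)/(2*z))
n = 208997/74 (n = (1482 + (½)*(-16 + 37)/37) + (562 + 780) = (1482 + (½)*(1/37)*21) + 1342 = (1482 + 21/74) + 1342 = 109689/74 + 1342 = 208997/74 ≈ 2824.3)
f = -2860 (f = -2 + (-947 - (672 - 1*(-1239))) = -2 + (-947 - (672 + 1239)) = -2 + (-947 - 1*1911) = -2 + (-947 - 1911) = -2 - 2858 = -2860)
n + f = 208997/74 - 2860 = -2643/74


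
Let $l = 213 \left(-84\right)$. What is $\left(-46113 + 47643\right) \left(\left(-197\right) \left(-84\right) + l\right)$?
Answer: $-2056320$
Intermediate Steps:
$l = -17892$
$\left(-46113 + 47643\right) \left(\left(-197\right) \left(-84\right) + l\right) = \left(-46113 + 47643\right) \left(\left(-197\right) \left(-84\right) - 17892\right) = 1530 \left(16548 - 17892\right) = 1530 \left(-1344\right) = -2056320$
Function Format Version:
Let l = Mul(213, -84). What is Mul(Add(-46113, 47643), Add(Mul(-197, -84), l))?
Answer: -2056320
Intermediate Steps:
l = -17892
Mul(Add(-46113, 47643), Add(Mul(-197, -84), l)) = Mul(Add(-46113, 47643), Add(Mul(-197, -84), -17892)) = Mul(1530, Add(16548, -17892)) = Mul(1530, -1344) = -2056320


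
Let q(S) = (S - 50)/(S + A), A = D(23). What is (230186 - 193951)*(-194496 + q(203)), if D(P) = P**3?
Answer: -17435668664649/2474 ≈ -7.0476e+9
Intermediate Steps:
A = 12167 (A = 23**3 = 12167)
q(S) = (-50 + S)/(12167 + S) (q(S) = (S - 50)/(S + 12167) = (-50 + S)/(12167 + S))
(230186 - 193951)*(-194496 + q(203)) = (230186 - 193951)*(-194496 + (-50 + 203)/(12167 + 203)) = 36235*(-194496 + 153/12370) = 36235*(-2405915367/12370) = -17435668664649/2474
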